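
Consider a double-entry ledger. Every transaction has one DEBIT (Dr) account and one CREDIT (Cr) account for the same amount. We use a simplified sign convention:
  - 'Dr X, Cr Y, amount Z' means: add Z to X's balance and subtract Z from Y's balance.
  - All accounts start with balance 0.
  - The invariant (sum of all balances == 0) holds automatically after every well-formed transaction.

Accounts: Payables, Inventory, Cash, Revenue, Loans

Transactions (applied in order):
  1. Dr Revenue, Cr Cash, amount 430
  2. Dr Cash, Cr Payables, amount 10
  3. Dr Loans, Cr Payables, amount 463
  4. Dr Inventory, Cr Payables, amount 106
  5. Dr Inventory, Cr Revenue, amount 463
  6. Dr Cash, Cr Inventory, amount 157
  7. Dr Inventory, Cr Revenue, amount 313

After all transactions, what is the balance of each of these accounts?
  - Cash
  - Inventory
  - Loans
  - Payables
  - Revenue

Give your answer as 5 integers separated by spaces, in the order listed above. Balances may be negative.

Answer: -263 725 463 -579 -346

Derivation:
After txn 1 (Dr Revenue, Cr Cash, amount 430): Cash=-430 Revenue=430
After txn 2 (Dr Cash, Cr Payables, amount 10): Cash=-420 Payables=-10 Revenue=430
After txn 3 (Dr Loans, Cr Payables, amount 463): Cash=-420 Loans=463 Payables=-473 Revenue=430
After txn 4 (Dr Inventory, Cr Payables, amount 106): Cash=-420 Inventory=106 Loans=463 Payables=-579 Revenue=430
After txn 5 (Dr Inventory, Cr Revenue, amount 463): Cash=-420 Inventory=569 Loans=463 Payables=-579 Revenue=-33
After txn 6 (Dr Cash, Cr Inventory, amount 157): Cash=-263 Inventory=412 Loans=463 Payables=-579 Revenue=-33
After txn 7 (Dr Inventory, Cr Revenue, amount 313): Cash=-263 Inventory=725 Loans=463 Payables=-579 Revenue=-346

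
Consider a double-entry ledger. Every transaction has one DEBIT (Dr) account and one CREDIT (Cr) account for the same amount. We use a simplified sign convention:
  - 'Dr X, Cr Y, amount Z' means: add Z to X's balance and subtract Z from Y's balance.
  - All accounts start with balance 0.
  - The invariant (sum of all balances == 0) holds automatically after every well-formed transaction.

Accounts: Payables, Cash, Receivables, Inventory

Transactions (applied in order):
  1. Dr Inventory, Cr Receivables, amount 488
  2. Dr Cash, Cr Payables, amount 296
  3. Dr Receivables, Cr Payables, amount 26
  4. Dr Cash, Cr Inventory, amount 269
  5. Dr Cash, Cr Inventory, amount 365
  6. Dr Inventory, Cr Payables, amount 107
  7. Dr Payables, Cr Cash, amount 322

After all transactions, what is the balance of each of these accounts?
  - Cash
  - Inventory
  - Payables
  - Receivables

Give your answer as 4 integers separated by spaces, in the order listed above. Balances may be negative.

Answer: 608 -39 -107 -462

Derivation:
After txn 1 (Dr Inventory, Cr Receivables, amount 488): Inventory=488 Receivables=-488
After txn 2 (Dr Cash, Cr Payables, amount 296): Cash=296 Inventory=488 Payables=-296 Receivables=-488
After txn 3 (Dr Receivables, Cr Payables, amount 26): Cash=296 Inventory=488 Payables=-322 Receivables=-462
After txn 4 (Dr Cash, Cr Inventory, amount 269): Cash=565 Inventory=219 Payables=-322 Receivables=-462
After txn 5 (Dr Cash, Cr Inventory, amount 365): Cash=930 Inventory=-146 Payables=-322 Receivables=-462
After txn 6 (Dr Inventory, Cr Payables, amount 107): Cash=930 Inventory=-39 Payables=-429 Receivables=-462
After txn 7 (Dr Payables, Cr Cash, amount 322): Cash=608 Inventory=-39 Payables=-107 Receivables=-462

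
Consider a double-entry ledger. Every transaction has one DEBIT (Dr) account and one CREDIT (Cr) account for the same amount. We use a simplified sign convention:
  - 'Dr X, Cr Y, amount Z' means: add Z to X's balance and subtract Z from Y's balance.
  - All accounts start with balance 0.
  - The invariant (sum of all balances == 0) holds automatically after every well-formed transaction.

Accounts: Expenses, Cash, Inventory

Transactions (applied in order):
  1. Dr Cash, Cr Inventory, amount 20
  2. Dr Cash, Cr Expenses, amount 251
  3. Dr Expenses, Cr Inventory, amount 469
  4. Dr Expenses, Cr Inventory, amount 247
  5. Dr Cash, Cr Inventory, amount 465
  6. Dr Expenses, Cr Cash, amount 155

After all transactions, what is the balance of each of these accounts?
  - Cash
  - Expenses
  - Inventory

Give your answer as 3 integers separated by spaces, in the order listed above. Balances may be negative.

Answer: 581 620 -1201

Derivation:
After txn 1 (Dr Cash, Cr Inventory, amount 20): Cash=20 Inventory=-20
After txn 2 (Dr Cash, Cr Expenses, amount 251): Cash=271 Expenses=-251 Inventory=-20
After txn 3 (Dr Expenses, Cr Inventory, amount 469): Cash=271 Expenses=218 Inventory=-489
After txn 4 (Dr Expenses, Cr Inventory, amount 247): Cash=271 Expenses=465 Inventory=-736
After txn 5 (Dr Cash, Cr Inventory, amount 465): Cash=736 Expenses=465 Inventory=-1201
After txn 6 (Dr Expenses, Cr Cash, amount 155): Cash=581 Expenses=620 Inventory=-1201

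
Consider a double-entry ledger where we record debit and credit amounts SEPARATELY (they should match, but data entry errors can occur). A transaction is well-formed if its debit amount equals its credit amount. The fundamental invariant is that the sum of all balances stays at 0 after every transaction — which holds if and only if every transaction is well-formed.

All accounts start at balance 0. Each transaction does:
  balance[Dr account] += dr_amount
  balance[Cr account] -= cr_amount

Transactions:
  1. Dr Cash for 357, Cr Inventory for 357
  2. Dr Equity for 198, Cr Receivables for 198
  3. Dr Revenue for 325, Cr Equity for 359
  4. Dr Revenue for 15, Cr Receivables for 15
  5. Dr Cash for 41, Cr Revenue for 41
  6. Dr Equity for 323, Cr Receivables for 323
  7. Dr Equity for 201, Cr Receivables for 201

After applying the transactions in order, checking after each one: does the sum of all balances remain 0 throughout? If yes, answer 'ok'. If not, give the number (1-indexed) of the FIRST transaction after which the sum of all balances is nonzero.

After txn 1: dr=357 cr=357 sum_balances=0
After txn 2: dr=198 cr=198 sum_balances=0
After txn 3: dr=325 cr=359 sum_balances=-34
After txn 4: dr=15 cr=15 sum_balances=-34
After txn 5: dr=41 cr=41 sum_balances=-34
After txn 6: dr=323 cr=323 sum_balances=-34
After txn 7: dr=201 cr=201 sum_balances=-34

Answer: 3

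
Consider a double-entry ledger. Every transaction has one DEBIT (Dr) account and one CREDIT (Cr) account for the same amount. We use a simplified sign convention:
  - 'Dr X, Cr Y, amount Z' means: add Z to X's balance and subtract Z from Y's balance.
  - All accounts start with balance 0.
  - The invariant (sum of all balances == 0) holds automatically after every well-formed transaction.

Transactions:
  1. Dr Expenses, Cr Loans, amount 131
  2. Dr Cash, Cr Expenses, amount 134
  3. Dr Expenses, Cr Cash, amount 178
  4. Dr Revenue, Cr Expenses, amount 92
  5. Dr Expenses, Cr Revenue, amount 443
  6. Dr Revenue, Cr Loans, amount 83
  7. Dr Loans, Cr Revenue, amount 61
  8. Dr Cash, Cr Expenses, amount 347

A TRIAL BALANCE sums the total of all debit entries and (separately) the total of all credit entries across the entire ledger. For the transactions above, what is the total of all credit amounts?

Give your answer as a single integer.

Txn 1: credit+=131
Txn 2: credit+=134
Txn 3: credit+=178
Txn 4: credit+=92
Txn 5: credit+=443
Txn 6: credit+=83
Txn 7: credit+=61
Txn 8: credit+=347
Total credits = 1469

Answer: 1469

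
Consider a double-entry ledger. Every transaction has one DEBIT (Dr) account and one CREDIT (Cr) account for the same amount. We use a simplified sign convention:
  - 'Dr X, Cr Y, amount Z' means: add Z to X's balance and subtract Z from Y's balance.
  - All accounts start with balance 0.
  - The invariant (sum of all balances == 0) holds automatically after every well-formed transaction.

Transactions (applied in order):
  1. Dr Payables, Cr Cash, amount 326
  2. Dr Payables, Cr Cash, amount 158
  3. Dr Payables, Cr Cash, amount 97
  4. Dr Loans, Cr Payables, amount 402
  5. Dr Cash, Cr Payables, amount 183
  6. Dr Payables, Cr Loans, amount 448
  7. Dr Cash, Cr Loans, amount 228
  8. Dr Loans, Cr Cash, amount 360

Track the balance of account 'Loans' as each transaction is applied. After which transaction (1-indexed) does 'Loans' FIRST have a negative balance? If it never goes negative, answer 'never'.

Answer: 6

Derivation:
After txn 1: Loans=0
After txn 2: Loans=0
After txn 3: Loans=0
After txn 4: Loans=402
After txn 5: Loans=402
After txn 6: Loans=-46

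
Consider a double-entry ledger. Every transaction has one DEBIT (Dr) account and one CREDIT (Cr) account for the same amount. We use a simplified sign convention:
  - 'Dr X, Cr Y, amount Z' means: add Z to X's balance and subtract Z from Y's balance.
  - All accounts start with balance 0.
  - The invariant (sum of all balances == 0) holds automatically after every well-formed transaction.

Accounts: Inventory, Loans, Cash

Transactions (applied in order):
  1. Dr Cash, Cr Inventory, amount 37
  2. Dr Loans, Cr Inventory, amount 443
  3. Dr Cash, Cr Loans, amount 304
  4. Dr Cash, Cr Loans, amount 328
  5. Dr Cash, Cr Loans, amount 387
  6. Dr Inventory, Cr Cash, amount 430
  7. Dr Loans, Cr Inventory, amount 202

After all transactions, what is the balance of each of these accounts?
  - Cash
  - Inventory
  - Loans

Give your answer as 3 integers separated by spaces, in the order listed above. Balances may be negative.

After txn 1 (Dr Cash, Cr Inventory, amount 37): Cash=37 Inventory=-37
After txn 2 (Dr Loans, Cr Inventory, amount 443): Cash=37 Inventory=-480 Loans=443
After txn 3 (Dr Cash, Cr Loans, amount 304): Cash=341 Inventory=-480 Loans=139
After txn 4 (Dr Cash, Cr Loans, amount 328): Cash=669 Inventory=-480 Loans=-189
After txn 5 (Dr Cash, Cr Loans, amount 387): Cash=1056 Inventory=-480 Loans=-576
After txn 6 (Dr Inventory, Cr Cash, amount 430): Cash=626 Inventory=-50 Loans=-576
After txn 7 (Dr Loans, Cr Inventory, amount 202): Cash=626 Inventory=-252 Loans=-374

Answer: 626 -252 -374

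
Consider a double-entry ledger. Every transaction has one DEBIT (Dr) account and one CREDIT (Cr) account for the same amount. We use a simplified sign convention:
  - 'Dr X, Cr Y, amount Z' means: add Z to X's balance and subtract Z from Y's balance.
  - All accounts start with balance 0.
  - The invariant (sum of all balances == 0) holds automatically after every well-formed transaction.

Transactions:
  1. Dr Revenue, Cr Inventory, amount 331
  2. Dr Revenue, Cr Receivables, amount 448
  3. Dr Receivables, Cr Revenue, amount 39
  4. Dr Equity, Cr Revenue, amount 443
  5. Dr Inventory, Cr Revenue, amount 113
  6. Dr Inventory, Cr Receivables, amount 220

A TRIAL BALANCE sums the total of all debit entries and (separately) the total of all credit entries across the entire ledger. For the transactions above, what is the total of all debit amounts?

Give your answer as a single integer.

Answer: 1594

Derivation:
Txn 1: debit+=331
Txn 2: debit+=448
Txn 3: debit+=39
Txn 4: debit+=443
Txn 5: debit+=113
Txn 6: debit+=220
Total debits = 1594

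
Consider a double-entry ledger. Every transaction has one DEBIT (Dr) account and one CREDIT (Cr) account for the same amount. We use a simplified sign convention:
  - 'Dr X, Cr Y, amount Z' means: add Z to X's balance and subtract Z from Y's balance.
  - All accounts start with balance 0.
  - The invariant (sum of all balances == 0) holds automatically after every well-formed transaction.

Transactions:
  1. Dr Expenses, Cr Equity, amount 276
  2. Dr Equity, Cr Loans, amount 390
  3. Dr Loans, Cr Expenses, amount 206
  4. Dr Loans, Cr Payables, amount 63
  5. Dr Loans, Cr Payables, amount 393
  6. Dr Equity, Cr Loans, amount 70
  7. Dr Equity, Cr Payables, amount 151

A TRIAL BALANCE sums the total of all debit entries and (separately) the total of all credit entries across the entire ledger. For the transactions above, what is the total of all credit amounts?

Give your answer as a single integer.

Answer: 1549

Derivation:
Txn 1: credit+=276
Txn 2: credit+=390
Txn 3: credit+=206
Txn 4: credit+=63
Txn 5: credit+=393
Txn 6: credit+=70
Txn 7: credit+=151
Total credits = 1549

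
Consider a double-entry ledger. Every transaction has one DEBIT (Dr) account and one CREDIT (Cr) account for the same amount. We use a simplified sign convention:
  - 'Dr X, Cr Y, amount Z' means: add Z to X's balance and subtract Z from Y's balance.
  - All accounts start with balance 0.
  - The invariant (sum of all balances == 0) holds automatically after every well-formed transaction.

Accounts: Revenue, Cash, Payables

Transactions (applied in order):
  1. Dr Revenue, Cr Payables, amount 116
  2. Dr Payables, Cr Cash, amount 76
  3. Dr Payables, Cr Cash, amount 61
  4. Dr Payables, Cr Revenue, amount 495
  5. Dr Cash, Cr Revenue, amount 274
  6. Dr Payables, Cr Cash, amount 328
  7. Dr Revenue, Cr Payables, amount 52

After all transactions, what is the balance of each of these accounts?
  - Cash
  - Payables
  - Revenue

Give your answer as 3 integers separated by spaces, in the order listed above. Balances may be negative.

After txn 1 (Dr Revenue, Cr Payables, amount 116): Payables=-116 Revenue=116
After txn 2 (Dr Payables, Cr Cash, amount 76): Cash=-76 Payables=-40 Revenue=116
After txn 3 (Dr Payables, Cr Cash, amount 61): Cash=-137 Payables=21 Revenue=116
After txn 4 (Dr Payables, Cr Revenue, amount 495): Cash=-137 Payables=516 Revenue=-379
After txn 5 (Dr Cash, Cr Revenue, amount 274): Cash=137 Payables=516 Revenue=-653
After txn 6 (Dr Payables, Cr Cash, amount 328): Cash=-191 Payables=844 Revenue=-653
After txn 7 (Dr Revenue, Cr Payables, amount 52): Cash=-191 Payables=792 Revenue=-601

Answer: -191 792 -601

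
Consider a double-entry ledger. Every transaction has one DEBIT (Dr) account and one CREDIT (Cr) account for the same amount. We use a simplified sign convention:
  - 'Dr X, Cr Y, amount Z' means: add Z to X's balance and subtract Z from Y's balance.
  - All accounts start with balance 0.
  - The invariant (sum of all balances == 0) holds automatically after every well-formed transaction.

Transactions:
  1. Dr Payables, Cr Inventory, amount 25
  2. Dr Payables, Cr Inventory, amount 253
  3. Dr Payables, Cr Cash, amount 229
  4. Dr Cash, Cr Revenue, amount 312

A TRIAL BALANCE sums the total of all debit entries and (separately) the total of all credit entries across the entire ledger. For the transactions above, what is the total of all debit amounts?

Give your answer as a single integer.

Answer: 819

Derivation:
Txn 1: debit+=25
Txn 2: debit+=253
Txn 3: debit+=229
Txn 4: debit+=312
Total debits = 819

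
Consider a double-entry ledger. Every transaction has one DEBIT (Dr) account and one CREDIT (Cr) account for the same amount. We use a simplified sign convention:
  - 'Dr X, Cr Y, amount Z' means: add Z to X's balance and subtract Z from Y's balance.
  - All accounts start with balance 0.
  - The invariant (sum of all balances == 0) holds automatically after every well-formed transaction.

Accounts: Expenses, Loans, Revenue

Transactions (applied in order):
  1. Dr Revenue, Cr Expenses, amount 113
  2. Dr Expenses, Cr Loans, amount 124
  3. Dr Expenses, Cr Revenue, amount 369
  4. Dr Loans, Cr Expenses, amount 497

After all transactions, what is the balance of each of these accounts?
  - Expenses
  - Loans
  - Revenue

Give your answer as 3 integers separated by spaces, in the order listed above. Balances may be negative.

After txn 1 (Dr Revenue, Cr Expenses, amount 113): Expenses=-113 Revenue=113
After txn 2 (Dr Expenses, Cr Loans, amount 124): Expenses=11 Loans=-124 Revenue=113
After txn 3 (Dr Expenses, Cr Revenue, amount 369): Expenses=380 Loans=-124 Revenue=-256
After txn 4 (Dr Loans, Cr Expenses, amount 497): Expenses=-117 Loans=373 Revenue=-256

Answer: -117 373 -256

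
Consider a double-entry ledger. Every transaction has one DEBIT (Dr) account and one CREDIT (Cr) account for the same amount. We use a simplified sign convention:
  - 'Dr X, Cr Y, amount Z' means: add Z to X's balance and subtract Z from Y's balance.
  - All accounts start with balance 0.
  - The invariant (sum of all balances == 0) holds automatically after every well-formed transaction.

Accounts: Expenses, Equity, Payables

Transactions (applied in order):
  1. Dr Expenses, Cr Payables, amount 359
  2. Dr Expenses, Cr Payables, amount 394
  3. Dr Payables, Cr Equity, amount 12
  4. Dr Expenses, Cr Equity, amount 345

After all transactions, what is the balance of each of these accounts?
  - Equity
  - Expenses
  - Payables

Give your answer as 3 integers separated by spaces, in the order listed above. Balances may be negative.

Answer: -357 1098 -741

Derivation:
After txn 1 (Dr Expenses, Cr Payables, amount 359): Expenses=359 Payables=-359
After txn 2 (Dr Expenses, Cr Payables, amount 394): Expenses=753 Payables=-753
After txn 3 (Dr Payables, Cr Equity, amount 12): Equity=-12 Expenses=753 Payables=-741
After txn 4 (Dr Expenses, Cr Equity, amount 345): Equity=-357 Expenses=1098 Payables=-741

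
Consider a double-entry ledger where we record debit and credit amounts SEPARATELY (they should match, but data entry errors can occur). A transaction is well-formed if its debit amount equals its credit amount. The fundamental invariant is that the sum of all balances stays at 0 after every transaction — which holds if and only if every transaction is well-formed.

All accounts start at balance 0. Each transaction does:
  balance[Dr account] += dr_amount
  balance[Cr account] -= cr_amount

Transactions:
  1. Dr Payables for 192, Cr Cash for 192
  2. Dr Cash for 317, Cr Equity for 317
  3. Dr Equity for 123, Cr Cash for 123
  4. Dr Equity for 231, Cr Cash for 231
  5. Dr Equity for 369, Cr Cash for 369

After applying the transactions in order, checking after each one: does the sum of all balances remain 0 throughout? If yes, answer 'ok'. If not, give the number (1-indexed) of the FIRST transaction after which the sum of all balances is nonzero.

After txn 1: dr=192 cr=192 sum_balances=0
After txn 2: dr=317 cr=317 sum_balances=0
After txn 3: dr=123 cr=123 sum_balances=0
After txn 4: dr=231 cr=231 sum_balances=0
After txn 5: dr=369 cr=369 sum_balances=0

Answer: ok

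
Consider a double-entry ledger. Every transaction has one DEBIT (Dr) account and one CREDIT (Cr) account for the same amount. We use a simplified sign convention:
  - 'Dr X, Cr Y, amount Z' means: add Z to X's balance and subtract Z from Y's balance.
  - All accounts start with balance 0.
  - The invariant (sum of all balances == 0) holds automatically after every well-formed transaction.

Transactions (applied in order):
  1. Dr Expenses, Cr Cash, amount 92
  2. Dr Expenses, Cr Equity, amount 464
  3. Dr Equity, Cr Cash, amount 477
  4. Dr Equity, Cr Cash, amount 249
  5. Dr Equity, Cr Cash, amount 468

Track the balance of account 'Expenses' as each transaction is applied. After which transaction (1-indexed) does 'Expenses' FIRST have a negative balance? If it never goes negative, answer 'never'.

Answer: never

Derivation:
After txn 1: Expenses=92
After txn 2: Expenses=556
After txn 3: Expenses=556
After txn 4: Expenses=556
After txn 5: Expenses=556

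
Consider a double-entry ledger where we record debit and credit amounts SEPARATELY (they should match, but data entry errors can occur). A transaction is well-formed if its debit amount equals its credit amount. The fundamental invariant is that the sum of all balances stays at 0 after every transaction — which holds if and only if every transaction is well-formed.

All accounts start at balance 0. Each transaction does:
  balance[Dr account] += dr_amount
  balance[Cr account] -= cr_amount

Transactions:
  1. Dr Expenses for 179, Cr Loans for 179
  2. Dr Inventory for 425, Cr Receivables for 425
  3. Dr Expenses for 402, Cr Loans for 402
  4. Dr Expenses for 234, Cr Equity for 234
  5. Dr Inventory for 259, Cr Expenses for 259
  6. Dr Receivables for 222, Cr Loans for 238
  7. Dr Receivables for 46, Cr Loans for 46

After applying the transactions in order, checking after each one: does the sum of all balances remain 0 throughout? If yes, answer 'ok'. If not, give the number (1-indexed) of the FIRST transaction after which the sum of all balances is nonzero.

Answer: 6

Derivation:
After txn 1: dr=179 cr=179 sum_balances=0
After txn 2: dr=425 cr=425 sum_balances=0
After txn 3: dr=402 cr=402 sum_balances=0
After txn 4: dr=234 cr=234 sum_balances=0
After txn 5: dr=259 cr=259 sum_balances=0
After txn 6: dr=222 cr=238 sum_balances=-16
After txn 7: dr=46 cr=46 sum_balances=-16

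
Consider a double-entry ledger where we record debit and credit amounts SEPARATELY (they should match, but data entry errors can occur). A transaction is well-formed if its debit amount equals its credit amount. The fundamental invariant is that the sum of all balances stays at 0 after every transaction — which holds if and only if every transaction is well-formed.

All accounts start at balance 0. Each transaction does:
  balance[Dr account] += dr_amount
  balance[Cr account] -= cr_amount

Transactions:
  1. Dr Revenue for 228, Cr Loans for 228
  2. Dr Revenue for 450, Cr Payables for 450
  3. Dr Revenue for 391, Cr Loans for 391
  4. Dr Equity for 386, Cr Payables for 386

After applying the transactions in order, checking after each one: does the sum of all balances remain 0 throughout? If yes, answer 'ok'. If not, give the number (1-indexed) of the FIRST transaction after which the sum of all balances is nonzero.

After txn 1: dr=228 cr=228 sum_balances=0
After txn 2: dr=450 cr=450 sum_balances=0
After txn 3: dr=391 cr=391 sum_balances=0
After txn 4: dr=386 cr=386 sum_balances=0

Answer: ok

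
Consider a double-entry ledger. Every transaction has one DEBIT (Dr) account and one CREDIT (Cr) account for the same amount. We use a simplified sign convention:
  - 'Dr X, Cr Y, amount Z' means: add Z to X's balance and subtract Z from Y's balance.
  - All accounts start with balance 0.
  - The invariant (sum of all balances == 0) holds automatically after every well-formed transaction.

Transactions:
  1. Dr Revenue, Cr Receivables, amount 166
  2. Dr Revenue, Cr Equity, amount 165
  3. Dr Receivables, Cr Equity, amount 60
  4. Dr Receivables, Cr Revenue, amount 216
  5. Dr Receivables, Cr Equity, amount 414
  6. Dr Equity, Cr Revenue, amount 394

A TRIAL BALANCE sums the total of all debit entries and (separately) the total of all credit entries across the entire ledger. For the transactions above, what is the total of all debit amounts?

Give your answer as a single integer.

Answer: 1415

Derivation:
Txn 1: debit+=166
Txn 2: debit+=165
Txn 3: debit+=60
Txn 4: debit+=216
Txn 5: debit+=414
Txn 6: debit+=394
Total debits = 1415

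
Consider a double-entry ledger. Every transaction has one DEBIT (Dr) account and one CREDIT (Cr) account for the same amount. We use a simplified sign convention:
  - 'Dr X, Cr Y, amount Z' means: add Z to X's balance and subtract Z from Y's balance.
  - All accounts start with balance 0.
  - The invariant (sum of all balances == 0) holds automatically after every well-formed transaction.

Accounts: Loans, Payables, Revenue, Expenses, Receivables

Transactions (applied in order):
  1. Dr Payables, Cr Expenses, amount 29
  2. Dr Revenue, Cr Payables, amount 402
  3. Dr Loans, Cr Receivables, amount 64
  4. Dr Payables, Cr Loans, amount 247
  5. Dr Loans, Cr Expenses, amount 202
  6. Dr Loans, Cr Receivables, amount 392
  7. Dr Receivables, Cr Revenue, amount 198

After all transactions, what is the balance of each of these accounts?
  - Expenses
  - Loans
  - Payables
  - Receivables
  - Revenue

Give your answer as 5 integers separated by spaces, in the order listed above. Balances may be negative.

Answer: -231 411 -126 -258 204

Derivation:
After txn 1 (Dr Payables, Cr Expenses, amount 29): Expenses=-29 Payables=29
After txn 2 (Dr Revenue, Cr Payables, amount 402): Expenses=-29 Payables=-373 Revenue=402
After txn 3 (Dr Loans, Cr Receivables, amount 64): Expenses=-29 Loans=64 Payables=-373 Receivables=-64 Revenue=402
After txn 4 (Dr Payables, Cr Loans, amount 247): Expenses=-29 Loans=-183 Payables=-126 Receivables=-64 Revenue=402
After txn 5 (Dr Loans, Cr Expenses, amount 202): Expenses=-231 Loans=19 Payables=-126 Receivables=-64 Revenue=402
After txn 6 (Dr Loans, Cr Receivables, amount 392): Expenses=-231 Loans=411 Payables=-126 Receivables=-456 Revenue=402
After txn 7 (Dr Receivables, Cr Revenue, amount 198): Expenses=-231 Loans=411 Payables=-126 Receivables=-258 Revenue=204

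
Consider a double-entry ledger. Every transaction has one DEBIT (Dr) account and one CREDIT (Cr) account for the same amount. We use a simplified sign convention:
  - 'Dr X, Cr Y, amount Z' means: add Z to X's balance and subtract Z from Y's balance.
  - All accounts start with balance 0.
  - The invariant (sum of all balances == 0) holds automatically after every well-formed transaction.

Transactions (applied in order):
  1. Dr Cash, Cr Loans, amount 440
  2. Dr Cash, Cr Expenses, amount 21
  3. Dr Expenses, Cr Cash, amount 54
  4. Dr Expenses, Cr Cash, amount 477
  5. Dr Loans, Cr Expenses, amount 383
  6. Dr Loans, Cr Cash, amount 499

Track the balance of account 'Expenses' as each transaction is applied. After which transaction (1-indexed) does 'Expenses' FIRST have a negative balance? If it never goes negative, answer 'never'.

After txn 1: Expenses=0
After txn 2: Expenses=-21

Answer: 2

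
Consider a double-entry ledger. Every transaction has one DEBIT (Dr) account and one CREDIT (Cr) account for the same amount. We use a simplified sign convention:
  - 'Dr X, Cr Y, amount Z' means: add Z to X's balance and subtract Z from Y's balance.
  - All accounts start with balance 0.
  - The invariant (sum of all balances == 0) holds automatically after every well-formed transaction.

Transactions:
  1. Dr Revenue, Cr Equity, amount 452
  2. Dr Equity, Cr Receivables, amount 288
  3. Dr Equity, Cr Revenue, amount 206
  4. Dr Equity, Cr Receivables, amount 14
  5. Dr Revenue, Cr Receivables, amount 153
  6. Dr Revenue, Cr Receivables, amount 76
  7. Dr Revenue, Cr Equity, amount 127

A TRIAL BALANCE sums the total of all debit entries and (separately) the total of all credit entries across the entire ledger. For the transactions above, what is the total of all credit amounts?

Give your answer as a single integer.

Answer: 1316

Derivation:
Txn 1: credit+=452
Txn 2: credit+=288
Txn 3: credit+=206
Txn 4: credit+=14
Txn 5: credit+=153
Txn 6: credit+=76
Txn 7: credit+=127
Total credits = 1316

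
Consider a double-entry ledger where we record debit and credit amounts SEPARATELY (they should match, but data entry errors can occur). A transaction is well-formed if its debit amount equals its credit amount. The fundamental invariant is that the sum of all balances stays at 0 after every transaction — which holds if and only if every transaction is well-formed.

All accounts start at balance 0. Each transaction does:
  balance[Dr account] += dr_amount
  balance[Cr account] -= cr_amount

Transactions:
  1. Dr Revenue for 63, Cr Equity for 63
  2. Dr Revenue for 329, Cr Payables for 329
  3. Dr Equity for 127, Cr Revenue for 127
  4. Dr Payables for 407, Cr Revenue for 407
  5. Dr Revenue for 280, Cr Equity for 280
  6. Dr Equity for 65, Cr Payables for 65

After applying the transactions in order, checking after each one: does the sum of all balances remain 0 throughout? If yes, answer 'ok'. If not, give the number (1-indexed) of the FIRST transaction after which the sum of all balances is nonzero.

Answer: ok

Derivation:
After txn 1: dr=63 cr=63 sum_balances=0
After txn 2: dr=329 cr=329 sum_balances=0
After txn 3: dr=127 cr=127 sum_balances=0
After txn 4: dr=407 cr=407 sum_balances=0
After txn 5: dr=280 cr=280 sum_balances=0
After txn 6: dr=65 cr=65 sum_balances=0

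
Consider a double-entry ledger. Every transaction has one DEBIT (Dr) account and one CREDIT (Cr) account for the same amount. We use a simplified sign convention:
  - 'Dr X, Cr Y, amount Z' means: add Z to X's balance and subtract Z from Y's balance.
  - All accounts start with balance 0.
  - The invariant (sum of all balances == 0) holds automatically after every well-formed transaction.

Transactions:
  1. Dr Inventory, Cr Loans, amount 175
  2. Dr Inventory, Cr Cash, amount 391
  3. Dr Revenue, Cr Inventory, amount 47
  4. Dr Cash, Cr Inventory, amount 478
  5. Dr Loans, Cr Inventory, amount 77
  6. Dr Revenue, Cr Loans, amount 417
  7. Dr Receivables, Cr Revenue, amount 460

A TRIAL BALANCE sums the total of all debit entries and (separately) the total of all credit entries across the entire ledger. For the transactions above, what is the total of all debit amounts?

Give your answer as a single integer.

Answer: 2045

Derivation:
Txn 1: debit+=175
Txn 2: debit+=391
Txn 3: debit+=47
Txn 4: debit+=478
Txn 5: debit+=77
Txn 6: debit+=417
Txn 7: debit+=460
Total debits = 2045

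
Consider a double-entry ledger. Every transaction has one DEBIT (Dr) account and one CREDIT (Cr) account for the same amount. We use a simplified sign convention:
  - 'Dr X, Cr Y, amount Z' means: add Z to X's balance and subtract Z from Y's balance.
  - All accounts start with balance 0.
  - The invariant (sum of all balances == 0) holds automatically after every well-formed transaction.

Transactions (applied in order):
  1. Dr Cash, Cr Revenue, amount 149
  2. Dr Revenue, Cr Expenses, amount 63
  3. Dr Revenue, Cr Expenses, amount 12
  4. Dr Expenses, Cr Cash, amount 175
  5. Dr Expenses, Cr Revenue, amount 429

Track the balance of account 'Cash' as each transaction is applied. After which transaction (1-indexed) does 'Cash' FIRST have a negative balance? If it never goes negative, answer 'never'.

Answer: 4

Derivation:
After txn 1: Cash=149
After txn 2: Cash=149
After txn 3: Cash=149
After txn 4: Cash=-26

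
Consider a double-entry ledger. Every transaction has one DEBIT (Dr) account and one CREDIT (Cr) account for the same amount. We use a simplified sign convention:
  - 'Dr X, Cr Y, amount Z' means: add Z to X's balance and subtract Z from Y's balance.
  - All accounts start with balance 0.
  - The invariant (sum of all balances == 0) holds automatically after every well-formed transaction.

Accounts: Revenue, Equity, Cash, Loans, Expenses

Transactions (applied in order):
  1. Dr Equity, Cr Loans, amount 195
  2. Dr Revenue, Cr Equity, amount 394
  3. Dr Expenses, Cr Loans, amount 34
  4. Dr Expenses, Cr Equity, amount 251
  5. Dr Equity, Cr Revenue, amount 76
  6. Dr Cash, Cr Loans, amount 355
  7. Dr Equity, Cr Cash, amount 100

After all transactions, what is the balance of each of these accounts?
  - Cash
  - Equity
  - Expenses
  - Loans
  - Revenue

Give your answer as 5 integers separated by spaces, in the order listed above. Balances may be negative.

After txn 1 (Dr Equity, Cr Loans, amount 195): Equity=195 Loans=-195
After txn 2 (Dr Revenue, Cr Equity, amount 394): Equity=-199 Loans=-195 Revenue=394
After txn 3 (Dr Expenses, Cr Loans, amount 34): Equity=-199 Expenses=34 Loans=-229 Revenue=394
After txn 4 (Dr Expenses, Cr Equity, amount 251): Equity=-450 Expenses=285 Loans=-229 Revenue=394
After txn 5 (Dr Equity, Cr Revenue, amount 76): Equity=-374 Expenses=285 Loans=-229 Revenue=318
After txn 6 (Dr Cash, Cr Loans, amount 355): Cash=355 Equity=-374 Expenses=285 Loans=-584 Revenue=318
After txn 7 (Dr Equity, Cr Cash, amount 100): Cash=255 Equity=-274 Expenses=285 Loans=-584 Revenue=318

Answer: 255 -274 285 -584 318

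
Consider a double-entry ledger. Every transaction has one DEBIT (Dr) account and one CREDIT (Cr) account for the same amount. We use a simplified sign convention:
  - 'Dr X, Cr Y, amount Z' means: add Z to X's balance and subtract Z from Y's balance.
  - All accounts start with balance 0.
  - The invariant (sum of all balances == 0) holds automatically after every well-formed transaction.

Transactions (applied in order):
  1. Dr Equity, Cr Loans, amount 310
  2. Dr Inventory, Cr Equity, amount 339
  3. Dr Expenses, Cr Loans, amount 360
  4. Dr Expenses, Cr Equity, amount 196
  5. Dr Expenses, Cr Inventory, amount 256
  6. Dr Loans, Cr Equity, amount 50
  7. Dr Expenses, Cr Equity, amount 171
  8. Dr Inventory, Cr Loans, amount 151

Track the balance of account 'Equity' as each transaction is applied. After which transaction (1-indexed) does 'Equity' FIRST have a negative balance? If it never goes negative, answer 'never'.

After txn 1: Equity=310
After txn 2: Equity=-29

Answer: 2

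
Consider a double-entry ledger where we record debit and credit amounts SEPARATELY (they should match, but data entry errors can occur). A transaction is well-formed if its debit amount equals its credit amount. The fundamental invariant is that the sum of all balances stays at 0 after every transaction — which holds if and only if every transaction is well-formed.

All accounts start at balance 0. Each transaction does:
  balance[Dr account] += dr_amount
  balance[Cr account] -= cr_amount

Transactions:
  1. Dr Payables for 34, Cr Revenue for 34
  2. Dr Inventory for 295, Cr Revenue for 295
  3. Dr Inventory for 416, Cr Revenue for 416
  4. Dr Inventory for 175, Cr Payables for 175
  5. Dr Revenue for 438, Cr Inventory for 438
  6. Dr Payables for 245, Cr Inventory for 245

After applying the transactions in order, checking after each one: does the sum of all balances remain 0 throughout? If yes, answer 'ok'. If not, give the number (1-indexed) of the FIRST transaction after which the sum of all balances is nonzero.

After txn 1: dr=34 cr=34 sum_balances=0
After txn 2: dr=295 cr=295 sum_balances=0
After txn 3: dr=416 cr=416 sum_balances=0
After txn 4: dr=175 cr=175 sum_balances=0
After txn 5: dr=438 cr=438 sum_balances=0
After txn 6: dr=245 cr=245 sum_balances=0

Answer: ok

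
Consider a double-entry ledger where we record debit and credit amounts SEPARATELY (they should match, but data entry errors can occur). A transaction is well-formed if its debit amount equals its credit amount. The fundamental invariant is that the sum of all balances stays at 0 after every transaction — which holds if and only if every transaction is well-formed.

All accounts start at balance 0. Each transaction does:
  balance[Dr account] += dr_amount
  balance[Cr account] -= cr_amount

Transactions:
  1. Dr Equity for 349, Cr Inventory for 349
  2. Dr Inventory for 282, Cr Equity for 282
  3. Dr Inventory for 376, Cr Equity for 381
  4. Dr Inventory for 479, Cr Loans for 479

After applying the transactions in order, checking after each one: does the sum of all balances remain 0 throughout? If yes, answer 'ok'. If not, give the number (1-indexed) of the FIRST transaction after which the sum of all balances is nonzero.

After txn 1: dr=349 cr=349 sum_balances=0
After txn 2: dr=282 cr=282 sum_balances=0
After txn 3: dr=376 cr=381 sum_balances=-5
After txn 4: dr=479 cr=479 sum_balances=-5

Answer: 3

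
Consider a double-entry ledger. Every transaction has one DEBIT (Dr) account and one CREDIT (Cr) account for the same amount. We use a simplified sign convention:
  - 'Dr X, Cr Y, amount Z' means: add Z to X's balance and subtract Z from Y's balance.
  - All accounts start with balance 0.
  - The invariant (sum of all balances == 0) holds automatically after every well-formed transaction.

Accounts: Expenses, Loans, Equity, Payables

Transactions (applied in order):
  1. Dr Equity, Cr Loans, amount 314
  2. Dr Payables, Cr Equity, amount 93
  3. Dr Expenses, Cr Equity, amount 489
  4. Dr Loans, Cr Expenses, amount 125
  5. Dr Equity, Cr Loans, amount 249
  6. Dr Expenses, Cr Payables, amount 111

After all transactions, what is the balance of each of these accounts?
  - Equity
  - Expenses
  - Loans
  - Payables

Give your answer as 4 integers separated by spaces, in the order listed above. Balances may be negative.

After txn 1 (Dr Equity, Cr Loans, amount 314): Equity=314 Loans=-314
After txn 2 (Dr Payables, Cr Equity, amount 93): Equity=221 Loans=-314 Payables=93
After txn 3 (Dr Expenses, Cr Equity, amount 489): Equity=-268 Expenses=489 Loans=-314 Payables=93
After txn 4 (Dr Loans, Cr Expenses, amount 125): Equity=-268 Expenses=364 Loans=-189 Payables=93
After txn 5 (Dr Equity, Cr Loans, amount 249): Equity=-19 Expenses=364 Loans=-438 Payables=93
After txn 6 (Dr Expenses, Cr Payables, amount 111): Equity=-19 Expenses=475 Loans=-438 Payables=-18

Answer: -19 475 -438 -18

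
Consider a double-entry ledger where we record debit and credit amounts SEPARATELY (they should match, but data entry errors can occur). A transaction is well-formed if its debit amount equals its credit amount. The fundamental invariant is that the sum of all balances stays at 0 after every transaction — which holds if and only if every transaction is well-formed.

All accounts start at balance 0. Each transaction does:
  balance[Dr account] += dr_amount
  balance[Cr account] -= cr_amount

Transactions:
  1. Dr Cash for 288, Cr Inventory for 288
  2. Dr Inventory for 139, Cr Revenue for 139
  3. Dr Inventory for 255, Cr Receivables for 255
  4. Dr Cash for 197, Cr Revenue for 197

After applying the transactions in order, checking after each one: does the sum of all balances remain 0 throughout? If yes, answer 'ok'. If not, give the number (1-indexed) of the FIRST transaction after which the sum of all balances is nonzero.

After txn 1: dr=288 cr=288 sum_balances=0
After txn 2: dr=139 cr=139 sum_balances=0
After txn 3: dr=255 cr=255 sum_balances=0
After txn 4: dr=197 cr=197 sum_balances=0

Answer: ok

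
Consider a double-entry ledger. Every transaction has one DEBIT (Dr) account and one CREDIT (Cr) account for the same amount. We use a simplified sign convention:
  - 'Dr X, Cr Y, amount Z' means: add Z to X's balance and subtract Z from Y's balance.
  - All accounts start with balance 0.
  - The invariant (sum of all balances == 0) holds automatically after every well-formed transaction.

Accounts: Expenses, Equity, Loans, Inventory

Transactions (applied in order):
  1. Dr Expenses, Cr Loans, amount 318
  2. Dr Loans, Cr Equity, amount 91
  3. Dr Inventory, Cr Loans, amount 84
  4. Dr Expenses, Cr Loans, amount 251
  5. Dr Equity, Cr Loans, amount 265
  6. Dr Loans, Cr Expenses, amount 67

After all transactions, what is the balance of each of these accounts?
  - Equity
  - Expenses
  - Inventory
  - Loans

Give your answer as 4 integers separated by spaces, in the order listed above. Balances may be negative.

Answer: 174 502 84 -760

Derivation:
After txn 1 (Dr Expenses, Cr Loans, amount 318): Expenses=318 Loans=-318
After txn 2 (Dr Loans, Cr Equity, amount 91): Equity=-91 Expenses=318 Loans=-227
After txn 3 (Dr Inventory, Cr Loans, amount 84): Equity=-91 Expenses=318 Inventory=84 Loans=-311
After txn 4 (Dr Expenses, Cr Loans, amount 251): Equity=-91 Expenses=569 Inventory=84 Loans=-562
After txn 5 (Dr Equity, Cr Loans, amount 265): Equity=174 Expenses=569 Inventory=84 Loans=-827
After txn 6 (Dr Loans, Cr Expenses, amount 67): Equity=174 Expenses=502 Inventory=84 Loans=-760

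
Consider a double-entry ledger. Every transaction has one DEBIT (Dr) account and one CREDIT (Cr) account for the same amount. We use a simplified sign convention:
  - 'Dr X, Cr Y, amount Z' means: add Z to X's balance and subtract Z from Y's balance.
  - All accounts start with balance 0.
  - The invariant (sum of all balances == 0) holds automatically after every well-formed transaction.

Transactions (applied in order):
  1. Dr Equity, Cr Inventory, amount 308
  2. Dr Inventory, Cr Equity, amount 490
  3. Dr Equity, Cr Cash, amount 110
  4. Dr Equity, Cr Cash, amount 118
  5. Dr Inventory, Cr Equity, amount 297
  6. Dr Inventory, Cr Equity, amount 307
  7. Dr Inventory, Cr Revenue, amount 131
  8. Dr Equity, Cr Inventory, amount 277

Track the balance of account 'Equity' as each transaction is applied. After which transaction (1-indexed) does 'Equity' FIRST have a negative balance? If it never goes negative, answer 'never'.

Answer: 2

Derivation:
After txn 1: Equity=308
After txn 2: Equity=-182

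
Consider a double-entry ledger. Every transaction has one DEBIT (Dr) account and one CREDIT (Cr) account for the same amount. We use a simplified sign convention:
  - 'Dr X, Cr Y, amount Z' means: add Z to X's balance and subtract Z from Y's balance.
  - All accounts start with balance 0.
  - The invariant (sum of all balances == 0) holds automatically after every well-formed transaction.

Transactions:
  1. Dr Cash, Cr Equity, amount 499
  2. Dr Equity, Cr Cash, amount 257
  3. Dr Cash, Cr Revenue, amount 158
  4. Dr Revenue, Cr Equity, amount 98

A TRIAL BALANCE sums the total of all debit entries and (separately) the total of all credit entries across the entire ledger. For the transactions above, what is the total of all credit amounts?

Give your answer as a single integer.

Answer: 1012

Derivation:
Txn 1: credit+=499
Txn 2: credit+=257
Txn 3: credit+=158
Txn 4: credit+=98
Total credits = 1012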